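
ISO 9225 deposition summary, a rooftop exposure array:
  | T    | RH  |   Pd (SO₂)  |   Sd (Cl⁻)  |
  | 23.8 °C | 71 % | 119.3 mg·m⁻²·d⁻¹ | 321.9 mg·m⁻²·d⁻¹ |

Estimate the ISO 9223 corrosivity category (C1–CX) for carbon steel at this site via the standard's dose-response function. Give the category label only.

C5

carbon steel: f(T) = -0.054·(T−10) [T>10 °C] = -0.7452
  SO₂ term: 1.77·119.3^0.52·exp(0.02·71-0.7452) = 41.77
  Sd branch = 0.102·Sd^0.62·e^(0.033·RH+0.04·T) = 98.72 μm/a
  r_corr = 41.77 + 98.72 = 140.5 μm/a
ISO 9223 Table 2 (carbon steel): 80 < 140 ≤ 200 μm/a ⇒ C5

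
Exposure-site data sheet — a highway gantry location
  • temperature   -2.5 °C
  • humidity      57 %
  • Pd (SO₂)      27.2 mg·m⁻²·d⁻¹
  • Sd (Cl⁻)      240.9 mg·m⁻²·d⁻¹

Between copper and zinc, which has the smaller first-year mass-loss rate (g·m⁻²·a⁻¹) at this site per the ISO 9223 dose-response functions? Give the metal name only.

copper: temperature factor f = +0.126·(-12.5) = -1.5750
  sulphur-dioxide contribution → 0.07478 μm/a
  chloride contribution → 0.3103 μm/a
  total first-year rate 0.3851 μm/a
  mass loss = 0.3851 μm/a × 8.96 g/cm³ = 3.45 g·m⁻²·a⁻¹
zinc: f(T) = +0.038·(T−10) [T≤10 °C] = -0.4750
  sulphur-dioxide contribution → 0.4723 μm/a
  chloride contribution → 0.5087 μm/a
  ⇒ r_corr(zinc) = 0.981 μm/a
  mass loss = 0.981 μm/a × 7.14 g/cm³ = 7.004 g·m⁻²·a⁻¹
Ordering by g·m⁻²·a⁻¹: zinc (7) > copper (3.45)

copper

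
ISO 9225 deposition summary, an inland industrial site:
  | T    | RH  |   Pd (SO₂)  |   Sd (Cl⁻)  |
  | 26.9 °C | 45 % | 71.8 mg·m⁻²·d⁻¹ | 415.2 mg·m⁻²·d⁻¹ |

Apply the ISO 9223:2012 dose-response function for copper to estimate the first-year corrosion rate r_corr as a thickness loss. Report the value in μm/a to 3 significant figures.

copper: f(T) = -0.080·(T−10) [T>10 °C] = -1.3520
  sulphur-dioxide contribution → 0.05926 μm/a
  chloride contribution → 0.9855 μm/a
  total first-year rate 1.045 μm/a

r_corr = 1.04 μm/a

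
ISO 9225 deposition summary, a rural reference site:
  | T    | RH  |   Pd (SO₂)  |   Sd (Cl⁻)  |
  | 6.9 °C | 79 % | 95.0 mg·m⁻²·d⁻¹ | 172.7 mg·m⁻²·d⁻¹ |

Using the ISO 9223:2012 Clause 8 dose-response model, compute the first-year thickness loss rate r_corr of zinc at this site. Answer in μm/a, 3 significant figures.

zinc: T≤10 °C ⇒ hinge +0.038·(6.9−10) = -0.1178
  sulphur-dioxide contribution → 3.22 μm/a
  chloride contribution → 1.116 μm/a
  ⇒ r_corr(zinc) = 4.336 μm/a

r_corr = 4.34 μm/a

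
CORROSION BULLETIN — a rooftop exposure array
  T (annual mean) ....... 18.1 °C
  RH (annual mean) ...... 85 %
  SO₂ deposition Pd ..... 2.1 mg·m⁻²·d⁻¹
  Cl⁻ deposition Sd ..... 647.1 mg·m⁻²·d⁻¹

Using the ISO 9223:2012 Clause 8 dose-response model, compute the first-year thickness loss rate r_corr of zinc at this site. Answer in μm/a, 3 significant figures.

zinc: temperature factor f = -0.071·(8.1) = -0.5751
  sulphur-dioxide contribution → 0.502 μm/a
  chloride contribution → 6.438 μm/a
  ⇒ r_corr(zinc) = 6.94 μm/a

r_corr = 6.94 μm/a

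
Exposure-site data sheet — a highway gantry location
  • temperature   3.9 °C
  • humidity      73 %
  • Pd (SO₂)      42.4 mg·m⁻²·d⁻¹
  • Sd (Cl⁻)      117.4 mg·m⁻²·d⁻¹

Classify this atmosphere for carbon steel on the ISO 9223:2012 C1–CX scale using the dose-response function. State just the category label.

carbon steel: temperature factor f = +0.150·(-6.1) = -0.9150
  sulphur-dioxide contribution → 21.42 μm/a
  chloride contribution → 25.45 μm/a
  ⇒ r_corr(carbon steel) = 46.88 μm/a
Category bounds: 25…50 μm/a bracket r_corr ⇒ C3

C3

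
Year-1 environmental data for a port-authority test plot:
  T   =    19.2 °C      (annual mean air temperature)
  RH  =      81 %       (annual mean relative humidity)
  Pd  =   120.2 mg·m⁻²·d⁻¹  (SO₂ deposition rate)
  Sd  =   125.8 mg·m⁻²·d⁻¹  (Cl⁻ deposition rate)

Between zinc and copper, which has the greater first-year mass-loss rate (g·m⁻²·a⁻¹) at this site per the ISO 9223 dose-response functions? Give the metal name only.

zinc

zinc: T>10 °C ⇒ hinge -0.071·(19.2−10) = -0.6532
  Pd branch = 0.0129·Pd^0.44·e^(0.046·RH+f) = 2.292 μm/a
  Cl⁻ term: 0.0175·125.8^0.57·exp(0.008·81+0.085·19.2) = 2.692
  r_corr = 2.292 + 2.692 = 4.984 μm/a
  mass loss = 4.984 μm/a × 7.14 g/cm³ = 35.59 g·m⁻²·a⁻¹
copper: T>10 °C ⇒ hinge -0.080·(19.2−10) = -0.7360
  Pd branch = 0.0053·Pd^0.26·e^(0.059·RH+f) = 1.049 μm/a
  Cl⁻ term: 0.01025·125.8^0.27·exp(0.036·81+0.049·19.2) = 1.789
  sum: 1.049 + 1.789 → r_corr = 2.838 μm/a
  mass loss = 2.838 μm/a × 8.96 g/cm³ = 25.43 g·m⁻²·a⁻¹
Ordering by g·m⁻²·a⁻¹: zinc (35.6) > copper (25.4)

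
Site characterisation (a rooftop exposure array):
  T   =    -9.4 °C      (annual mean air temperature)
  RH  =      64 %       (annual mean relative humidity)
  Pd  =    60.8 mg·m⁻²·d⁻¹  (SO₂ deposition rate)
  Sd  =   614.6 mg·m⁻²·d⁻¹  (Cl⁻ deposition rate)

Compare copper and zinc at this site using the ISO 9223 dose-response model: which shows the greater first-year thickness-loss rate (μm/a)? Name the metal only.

zinc

copper: temperature factor f = +0.126·(-19.4) = -2.4444
  Pd branch = 0.0053·Pd^0.26·e^(0.059·RH+f) = 0.0584 μm/a
  Cl⁻ term: 0.01025·614.6^0.27·exp(0.036·64+0.049·-9.4) = 0.3666
  sum: 0.0584 + 0.3666 → r_corr = 0.425 μm/a
zinc: temperature factor f = +0.038·(-19.4) = -0.7372
  Pd branch = 0.0129·Pd^0.44·e^(0.046·RH+f) = 0.7143 μm/a
  Cl⁻ term: 0.0175·614.6^0.57·exp(0.008·64+0.085·-9.4) = 0.5104
  sum: 0.7143 + 0.5104 → r_corr = 1.225 μm/a
Ordering by μm/a: zinc (1.22) > copper (0.425)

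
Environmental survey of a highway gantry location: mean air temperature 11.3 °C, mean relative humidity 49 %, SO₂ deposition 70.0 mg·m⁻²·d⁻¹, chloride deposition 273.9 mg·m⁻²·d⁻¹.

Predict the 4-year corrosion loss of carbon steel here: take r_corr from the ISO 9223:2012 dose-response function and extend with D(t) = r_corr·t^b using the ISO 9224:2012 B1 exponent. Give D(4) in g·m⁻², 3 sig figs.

carbon steel: temperature factor f = -0.054·(1.3) = -0.0702
  sulphur-dioxide contribution → 40.04 μm/a
  chloride contribution → 26.21 μm/a
  total first-year rate 66.25 μm/a
ISO 9224: D(t) = r_corr · t^b with b = 0.523 (carbon steel, B1)
  D(4) = 66.25 × 4^0.523 = 66.25 × 2.065 = 136.8 μm
  Mass loss = 136.8 μm × 7.85 g/cm³ = 1074 g·m⁻²

D(4) = 1.07e+03 g·m⁻²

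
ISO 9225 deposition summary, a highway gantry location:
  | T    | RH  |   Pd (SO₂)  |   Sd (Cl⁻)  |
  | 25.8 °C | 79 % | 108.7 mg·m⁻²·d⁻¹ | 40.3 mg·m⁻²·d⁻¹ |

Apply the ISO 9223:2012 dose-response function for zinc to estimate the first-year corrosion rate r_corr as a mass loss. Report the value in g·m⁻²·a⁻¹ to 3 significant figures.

r_corr = 26.3 g·m⁻²·a⁻¹

zinc: f(T) = -0.071·(T−10) [T>10 °C] = -1.1218
  SO₂ term: 0.0129·108.7^0.44·exp(0.046·79-1.1218) = 1.252
  Sd branch = 0.0175·Sd^0.57·e^(0.008·RH+0.085·T) = 2.426 μm/a
  r_corr = 1.252 + 2.426 = 3.678 μm/a
Convert to mass loss: 3.678 μm/a × 7.14 g/cm³ = 26.26 g·m⁻²·a⁻¹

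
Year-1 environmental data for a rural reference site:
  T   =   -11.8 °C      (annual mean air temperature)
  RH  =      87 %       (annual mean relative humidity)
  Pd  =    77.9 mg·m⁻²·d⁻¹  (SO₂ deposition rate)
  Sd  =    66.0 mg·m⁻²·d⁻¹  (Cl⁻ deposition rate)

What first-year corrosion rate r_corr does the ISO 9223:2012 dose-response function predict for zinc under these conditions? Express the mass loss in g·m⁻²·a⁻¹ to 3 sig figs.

r_corr = 16.0 g·m⁻²·a⁻¹

zinc: f(T) = +0.038·(T−10) [T≤10 °C] = -0.8284
  sulphur-dioxide contribution → 2.095 μm/a
  chloride contribution → 0.1402 μm/a
  total first-year rate 2.235 μm/a
Convert to mass loss: 2.235 μm/a × 7.14 g/cm³ = 15.96 g·m⁻²·a⁻¹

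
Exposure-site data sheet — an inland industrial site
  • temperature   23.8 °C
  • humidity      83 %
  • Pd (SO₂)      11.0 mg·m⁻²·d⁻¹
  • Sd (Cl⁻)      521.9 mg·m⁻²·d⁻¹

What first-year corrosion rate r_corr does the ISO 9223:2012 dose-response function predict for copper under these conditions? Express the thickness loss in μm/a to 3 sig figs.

copper: T>10 °C ⇒ hinge -0.080·(23.8−10) = -1.1040
  SO₂ term: 0.0053·11.0^0.26·exp(0.059·83-1.1040) = 0.4389
  Sd branch = 0.01025·Sd^0.27·e^(0.036·RH+0.049·T) = 3.537 μm/a
  sum: 0.4389 + 3.537 → r_corr = 3.976 μm/a

r_corr = 3.98 μm/a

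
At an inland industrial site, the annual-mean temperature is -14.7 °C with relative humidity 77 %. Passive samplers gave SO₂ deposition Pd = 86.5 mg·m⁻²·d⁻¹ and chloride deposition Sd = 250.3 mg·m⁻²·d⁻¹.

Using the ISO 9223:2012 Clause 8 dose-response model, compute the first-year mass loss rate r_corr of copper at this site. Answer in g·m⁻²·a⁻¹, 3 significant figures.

r_corr = 3.81 g·m⁻²·a⁻¹

copper: temperature factor f = +0.126·(-24.7) = -3.1122
  Pd branch = 0.0053·Pd^0.26·e^(0.059·RH+f) = 0.07068 μm/a
  Sd branch = 0.01025·Sd^0.27·e^(0.036·RH+0.049·T) = 0.3543 μm/a
  sum: 0.07068 + 0.3543 → r_corr = 0.425 μm/a
Convert to mass loss: 0.425 μm/a × 8.96 g/cm³ = 3.808 g·m⁻²·a⁻¹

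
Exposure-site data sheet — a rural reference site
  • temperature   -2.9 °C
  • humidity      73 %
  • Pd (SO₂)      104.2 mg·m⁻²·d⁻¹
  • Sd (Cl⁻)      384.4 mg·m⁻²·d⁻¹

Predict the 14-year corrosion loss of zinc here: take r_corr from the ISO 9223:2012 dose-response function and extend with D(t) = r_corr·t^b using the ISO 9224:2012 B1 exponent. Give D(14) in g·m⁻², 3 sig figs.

zinc: temperature factor f = +0.038·(-12.9) = -0.4902
  Pd branch = 0.0129·Pd^0.44·e^(0.046·RH+f) = 1.754 μm/a
  Cl⁻ term: 0.0175·384.4^0.57·exp(0.008·73+0.085·-2.9) = 0.7294
  r_corr = 1.754 + 0.7294 = 2.483 μm/a
ISO 9224: D(t) = r_corr · t^b with b = 0.813 (zinc, B1)
  D(14) = 2.483 × 14^0.813 = 2.483 × 8.547 = 21.22 μm
  Mass loss = 21.22 μm × 7.14 g/cm³ = 151.5 g·m⁻²

D(14) = 152 g·m⁻²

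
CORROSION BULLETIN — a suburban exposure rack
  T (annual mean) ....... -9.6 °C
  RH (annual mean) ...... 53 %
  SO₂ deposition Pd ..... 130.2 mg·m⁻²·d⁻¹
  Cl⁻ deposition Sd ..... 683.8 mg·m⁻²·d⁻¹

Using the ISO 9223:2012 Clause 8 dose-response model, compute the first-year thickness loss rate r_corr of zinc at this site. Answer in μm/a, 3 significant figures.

r_corr = 1.09 μm/a

zinc: f(T) = +0.038·(T−10) [T≤10 °C] = -0.7448
  Pd branch = 0.0129·Pd^0.44·e^(0.046·RH+f) = 0.5975 μm/a
  Sd branch = 0.0175·Sd^0.57·e^(0.008·RH+0.085·T) = 0.4883 μm/a
  r_corr = 0.5975 + 0.4883 = 1.086 μm/a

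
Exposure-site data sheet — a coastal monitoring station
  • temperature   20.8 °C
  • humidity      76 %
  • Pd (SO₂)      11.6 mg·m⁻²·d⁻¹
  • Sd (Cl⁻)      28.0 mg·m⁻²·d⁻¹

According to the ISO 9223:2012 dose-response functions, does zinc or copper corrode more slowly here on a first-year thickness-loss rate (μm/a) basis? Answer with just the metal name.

zinc: f(T) = -0.071·(T−10) [T>10 °C] = -0.7668
  SO₂ term: 0.0129·11.6^0.44·exp(0.046·76-0.7668) = 0.5811
  Cl⁻ term: 0.0175·28.0^0.57·exp(0.008·76+0.085·20.8) = 1.258
  r_corr = 0.5811 + 1.258 = 1.839 μm/a
copper: f(T) = -0.080·(T−10) [T>10 °C] = -0.8640
  Pd branch = 0.0053·Pd^0.26·e^(0.059·RH+f) = 0.3743 μm/a
  Sd branch = 0.01025·Sd^0.27·e^(0.036·RH+0.049·T) = 1.077 μm/a
  sum: 0.3743 + 1.077 → r_corr = 1.452 μm/a
Ordering by μm/a: zinc (1.84) > copper (1.45)

copper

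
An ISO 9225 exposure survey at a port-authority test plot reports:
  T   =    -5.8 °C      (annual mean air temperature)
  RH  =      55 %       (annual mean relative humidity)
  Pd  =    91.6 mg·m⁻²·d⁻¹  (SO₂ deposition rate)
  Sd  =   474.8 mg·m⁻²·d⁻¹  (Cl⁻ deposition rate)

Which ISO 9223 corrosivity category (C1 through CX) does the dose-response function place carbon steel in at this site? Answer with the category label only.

C3

carbon steel: f(T) = +0.150·(T−10) [T≤10 °C] = -2.3700
  SO₂ term: 1.77·91.6^0.52·exp(0.02·55-2.3700) = 5.207
  Cl⁻ term: 0.102·474.8^0.62·exp(0.033·55+0.04·-5.8) = 22.67
  r_corr = 5.207 + 22.67 = 27.88 μm/a
ISO 9223 Table 2 (carbon steel): 25 < 27.9 ≤ 50 μm/a ⇒ C3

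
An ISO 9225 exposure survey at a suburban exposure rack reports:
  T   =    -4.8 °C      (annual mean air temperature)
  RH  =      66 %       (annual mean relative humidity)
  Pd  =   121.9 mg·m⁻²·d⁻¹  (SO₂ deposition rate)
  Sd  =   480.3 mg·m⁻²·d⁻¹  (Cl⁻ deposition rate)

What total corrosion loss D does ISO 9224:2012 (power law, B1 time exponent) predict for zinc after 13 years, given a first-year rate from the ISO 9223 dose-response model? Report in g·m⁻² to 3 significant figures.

zinc: temperature factor f = +0.038·(-14.8) = -0.5624
  Pd branch = 0.0129·Pd^0.44·e^(0.046·RH+f) = 1.267 μm/a
  Cl⁻ term: 0.0175·480.3^0.57·exp(0.008·66+0.085·-4.8) = 0.6662
  r_corr = 1.267 + 0.6662 = 1.933 μm/a
Power-law: D(13) = r_corr · 13^0.813
  D(13) = 1.933 × 13^0.813 = 1.933 × 8.047 = 15.55 μm
  Mass loss = 15.55 μm × 7.14 g/cm³ = 111.1 g·m⁻²

D(13) = 111 g·m⁻²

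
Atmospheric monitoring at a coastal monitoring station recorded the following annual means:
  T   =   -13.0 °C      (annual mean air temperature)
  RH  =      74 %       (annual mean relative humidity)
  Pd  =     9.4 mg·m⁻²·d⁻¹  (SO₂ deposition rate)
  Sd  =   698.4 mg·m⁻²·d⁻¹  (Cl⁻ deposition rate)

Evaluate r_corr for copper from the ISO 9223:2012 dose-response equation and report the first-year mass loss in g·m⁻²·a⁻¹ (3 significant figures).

r_corr = 4.45 g·m⁻²·a⁻¹

copper: T≤10 °C ⇒ hinge +0.126·(-13.0−10) = -2.8980
  sulphur-dioxide contribution → 0.04119 μm/a
  chloride contribution → 0.456 μm/a
  ⇒ r_corr(copper) = 0.4972 μm/a
Convert to mass loss: 0.4972 μm/a × 8.96 g/cm³ = 4.455 g·m⁻²·a⁻¹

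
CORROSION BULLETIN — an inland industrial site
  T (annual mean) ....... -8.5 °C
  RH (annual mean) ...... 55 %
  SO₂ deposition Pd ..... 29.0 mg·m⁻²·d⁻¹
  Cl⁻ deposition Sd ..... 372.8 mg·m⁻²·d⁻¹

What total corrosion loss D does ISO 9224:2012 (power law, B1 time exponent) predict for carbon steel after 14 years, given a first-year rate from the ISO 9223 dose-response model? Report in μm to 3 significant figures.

carbon steel: f(T) = +0.150·(T−10) [T≤10 °C] = -2.7750
  SO₂ term: 1.77·29.0^0.52·exp(0.02·55-2.7750) = 1.91
  Cl⁻ term: 0.102·372.8^0.62·exp(0.033·55+0.04·-8.5) = 17.52
  sum: 1.91 + 17.52 → r_corr = 19.43 μm/a
Power-law: D(14) = r_corr · 14^0.523
  D(14) = 19.43 × 14^0.523 = 19.43 × 3.976 = 77.24 μm

D(14) = 77.2 μm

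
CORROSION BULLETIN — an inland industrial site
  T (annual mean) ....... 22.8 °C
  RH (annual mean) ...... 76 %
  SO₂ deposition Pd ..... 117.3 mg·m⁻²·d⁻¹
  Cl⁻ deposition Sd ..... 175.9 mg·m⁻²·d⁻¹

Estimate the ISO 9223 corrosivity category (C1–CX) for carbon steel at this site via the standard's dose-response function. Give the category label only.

carbon steel: temperature factor f = -0.054·(12.8) = -0.6912
  Pd branch = 1.77·Pd^0.52·e^(0.02·RH+f) = 48.3 μm/a
  Sd branch = 0.102·Sd^0.62·e^(0.033·RH+0.04·T) = 76.9 μm/a
  sum: 48.3 + 76.9 → r_corr = 125.2 μm/a
Category bounds: 80…200 μm/a bracket r_corr ⇒ C5

C5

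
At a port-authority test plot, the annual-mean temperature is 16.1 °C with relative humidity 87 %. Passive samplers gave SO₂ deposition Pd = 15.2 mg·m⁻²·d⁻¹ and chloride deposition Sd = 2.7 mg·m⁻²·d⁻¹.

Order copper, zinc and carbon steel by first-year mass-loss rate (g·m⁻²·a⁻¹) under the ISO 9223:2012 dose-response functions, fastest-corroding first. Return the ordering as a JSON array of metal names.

["carbon steel", "copper", "zinc"]

copper: f(T) = -0.080·(T−10) [T>10 °C] = -0.4880
  sulphur-dioxide contribution → 1.119 μm/a
  chloride contribution → 0.6761 μm/a
  total first-year rate 1.795 μm/a
  mass loss = 1.795 μm/a × 8.96 g/cm³ = 16.08 g·m⁻²·a⁻¹
zinc: f(T) = -0.071·(T−10) [T>10 °C] = -0.4331
  sulphur-dioxide contribution → 1.515 μm/a
  chloride contribution → 0.2429 μm/a
  total first-year rate 1.758 μm/a
  mass loss = 1.758 μm/a × 7.14 g/cm³ = 12.56 g·m⁻²·a⁻¹
carbon steel: T>10 °C ⇒ hinge -0.054·(16.1−10) = -0.3294
  sulphur-dioxide contribution → 29.86 μm/a
  chloride contribution → 6.347 μm/a
  total first-year rate 36.21 μm/a
  mass loss = 36.21 μm/a × 7.85 g/cm³ = 284.3 g·m⁻²·a⁻¹
Ordering by g·m⁻²·a⁻¹: carbon steel (284) > copper (16.1) > zinc (12.6)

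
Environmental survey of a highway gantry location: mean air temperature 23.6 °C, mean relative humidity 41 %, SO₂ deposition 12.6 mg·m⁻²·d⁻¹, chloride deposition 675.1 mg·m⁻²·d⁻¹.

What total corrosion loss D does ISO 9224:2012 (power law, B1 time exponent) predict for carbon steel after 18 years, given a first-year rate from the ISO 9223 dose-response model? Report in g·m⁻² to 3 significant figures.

carbon steel: T>10 °C ⇒ hinge -0.054·(23.6−10) = -0.7344
  sulphur-dioxide contribution → 7.2 μm/a
  chloride contribution → 57.59 μm/a
  total first-year rate 64.79 μm/a
Long-term exponent b (ISO 9224 Table 2, B1) = 0.523
  D(18) = 64.79 × 18^0.523 = 64.79 × 4.534 = 293.8 μm
  Mass loss = 293.8 μm × 7.85 g/cm³ = 2306 g·m⁻²

D(18) = 2.31e+03 g·m⁻²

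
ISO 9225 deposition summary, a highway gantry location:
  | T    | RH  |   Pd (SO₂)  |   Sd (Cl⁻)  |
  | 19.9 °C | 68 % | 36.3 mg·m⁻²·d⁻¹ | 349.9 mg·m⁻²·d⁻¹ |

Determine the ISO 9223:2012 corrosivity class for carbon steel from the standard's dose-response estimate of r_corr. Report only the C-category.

C5

carbon steel: temperature factor f = -0.054·(9.9) = -0.5346
  SO₂ term: 1.77·36.3^0.52·exp(0.02·68-0.5346) = 26.16
  Cl⁻ term: 0.102·349.9^0.62·exp(0.033·68+0.04·19.9) = 80.56
  r_corr = 26.16 + 80.56 = 106.7 μm/a
ISO 9223 Table 2 (carbon steel): 80 < 107 ≤ 200 μm/a ⇒ C5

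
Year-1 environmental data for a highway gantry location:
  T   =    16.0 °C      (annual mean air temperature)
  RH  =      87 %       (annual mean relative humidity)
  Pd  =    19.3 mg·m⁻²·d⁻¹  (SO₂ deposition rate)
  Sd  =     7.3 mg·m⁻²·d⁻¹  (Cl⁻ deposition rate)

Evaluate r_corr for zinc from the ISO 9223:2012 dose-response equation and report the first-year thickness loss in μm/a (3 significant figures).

zinc: f(T) = -0.071·(T−10) [T>10 °C] = -0.4260
  sulphur-dioxide contribution → 1.695 μm/a
  chloride contribution → 0.4247 μm/a
  total first-year rate 2.12 μm/a

r_corr = 2.12 μm/a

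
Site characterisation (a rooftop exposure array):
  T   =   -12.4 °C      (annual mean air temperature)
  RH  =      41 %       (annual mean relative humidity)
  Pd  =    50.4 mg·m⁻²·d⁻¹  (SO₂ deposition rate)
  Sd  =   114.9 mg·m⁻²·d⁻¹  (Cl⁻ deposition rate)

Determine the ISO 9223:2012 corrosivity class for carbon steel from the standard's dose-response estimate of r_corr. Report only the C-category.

carbon steel: temperature factor f = +0.150·(-22.4) = -3.3600
  Pd branch = 1.77·Pd^0.52·e^(0.02·RH+f) = 1.072 μm/a
  Sd branch = 0.102·Sd^0.62·e^(0.033·RH+0.04·T) = 4.552 μm/a
  r_corr = 1.072 + 4.552 = 5.624 μm/a
5.62 μm/a falls in (1.3, 25] for carbon steel → category C2

C2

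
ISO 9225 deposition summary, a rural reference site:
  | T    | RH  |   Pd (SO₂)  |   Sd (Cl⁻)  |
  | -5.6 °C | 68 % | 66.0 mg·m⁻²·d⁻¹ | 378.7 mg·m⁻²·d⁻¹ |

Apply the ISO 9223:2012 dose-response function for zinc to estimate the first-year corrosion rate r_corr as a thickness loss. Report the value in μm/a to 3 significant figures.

zinc: f(T) = +0.038·(T−10) [T≤10 °C] = -0.5928
  Pd branch = 0.0129·Pd^0.44·e^(0.046·RH+f) = 1.029 μm/a
  Cl⁻ term: 0.0175·378.7^0.57·exp(0.008·68+0.085·-5.6) = 0.5523
  r_corr = 1.029 + 0.5523 = 1.581 μm/a

r_corr = 1.58 μm/a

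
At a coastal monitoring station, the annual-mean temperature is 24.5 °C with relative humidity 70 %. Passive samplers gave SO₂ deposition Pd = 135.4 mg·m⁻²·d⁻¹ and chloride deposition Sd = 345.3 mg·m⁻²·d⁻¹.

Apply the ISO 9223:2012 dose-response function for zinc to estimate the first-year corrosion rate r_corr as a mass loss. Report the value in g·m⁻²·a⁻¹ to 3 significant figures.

r_corr = 56.2 g·m⁻²·a⁻¹

zinc: T>10 °C ⇒ hinge -0.071·(24.5−10) = -1.0295
  SO₂ term: 0.0129·135.4^0.44·exp(0.046·70-1.0295) = 0.9996
  Sd branch = 0.0175·Sd^0.57·e^(0.008·RH+0.085·T) = 6.878 μm/a
  sum: 0.9996 + 6.878 → r_corr = 7.877 μm/a
Convert to mass loss: 7.877 μm/a × 7.14 g/cm³ = 56.24 g·m⁻²·a⁻¹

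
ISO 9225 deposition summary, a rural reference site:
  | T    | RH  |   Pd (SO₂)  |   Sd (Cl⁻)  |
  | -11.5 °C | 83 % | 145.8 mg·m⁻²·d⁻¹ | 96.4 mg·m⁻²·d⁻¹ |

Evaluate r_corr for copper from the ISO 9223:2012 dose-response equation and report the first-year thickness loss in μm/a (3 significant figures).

r_corr = 0.570 μm/a

copper: temperature factor f = +0.126·(-21.5) = -2.7090
  SO₂ term: 0.0053·145.8^0.26·exp(0.059·83-2.7090) = 0.1726
  Sd branch = 0.01025·Sd^0.27·e^(0.036·RH+0.049·T) = 0.3975 μm/a
  sum: 0.1726 + 0.3975 → r_corr = 0.5702 μm/a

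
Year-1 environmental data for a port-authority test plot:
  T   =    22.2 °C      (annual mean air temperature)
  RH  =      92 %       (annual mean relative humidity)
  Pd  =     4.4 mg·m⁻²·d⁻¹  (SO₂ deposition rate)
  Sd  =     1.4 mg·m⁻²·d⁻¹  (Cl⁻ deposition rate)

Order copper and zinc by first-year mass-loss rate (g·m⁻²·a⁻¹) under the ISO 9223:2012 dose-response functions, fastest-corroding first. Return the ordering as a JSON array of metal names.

["copper", "zinc"]

copper: temperature factor f = -0.080·(12.2) = -0.9760
  sulphur-dioxide contribution → 0.6684 μm/a
  chloride contribution → 0.9141 μm/a
  total first-year rate 1.583 μm/a
  mass loss = 1.583 μm/a × 8.96 g/cm³ = 14.18 g·m⁻²·a⁻¹
zinc: f(T) = -0.071·(T−10) [T>10 °C] = -0.8662
  sulphur-dioxide contribution → 0.7169 μm/a
  chloride contribution → 0.2921 μm/a
  total first-year rate 1.009 μm/a
  mass loss = 1.009 μm/a × 7.14 g/cm³ = 7.204 g·m⁻²·a⁻¹
Ordering by g·m⁻²·a⁻¹: copper (14.2) > zinc (7.2)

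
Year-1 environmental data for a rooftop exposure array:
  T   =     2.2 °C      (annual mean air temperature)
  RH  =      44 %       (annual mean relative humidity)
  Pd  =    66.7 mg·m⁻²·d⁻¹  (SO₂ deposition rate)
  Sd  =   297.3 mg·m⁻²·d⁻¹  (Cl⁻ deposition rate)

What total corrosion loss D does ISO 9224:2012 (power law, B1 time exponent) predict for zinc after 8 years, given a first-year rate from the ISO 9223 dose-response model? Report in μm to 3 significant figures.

D(8) = 6.68 μm

zinc: temperature factor f = +0.038·(-7.8) = -0.2964
  sulphur-dioxide contribution → 0.4608 μm/a
  chloride contribution → 0.7706 μm/a
  ⇒ r_corr(zinc) = 1.231 μm/a
Power-law: D(8) = r_corr · 8^0.813
  D(8) = 1.231 × 8^0.813 = 1.231 × 5.423 = 6.677 μm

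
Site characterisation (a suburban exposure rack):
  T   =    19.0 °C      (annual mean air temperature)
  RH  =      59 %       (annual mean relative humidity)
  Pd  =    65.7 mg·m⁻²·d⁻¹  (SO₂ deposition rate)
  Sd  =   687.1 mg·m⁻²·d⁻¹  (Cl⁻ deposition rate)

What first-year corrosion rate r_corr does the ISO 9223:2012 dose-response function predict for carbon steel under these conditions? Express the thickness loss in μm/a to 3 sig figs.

carbon steel: f(T) = -0.054·(T−10) [T>10 °C] = -0.4860
  Pd branch = 1.77·Pd^0.52·e^(0.02·RH+f) = 31.23 μm/a
  Sd branch = 0.102·Sd^0.62·e^(0.033·RH+0.04·T) = 87.74 μm/a
  sum: 31.23 + 87.74 → r_corr = 119 μm/a

r_corr = 119 μm/a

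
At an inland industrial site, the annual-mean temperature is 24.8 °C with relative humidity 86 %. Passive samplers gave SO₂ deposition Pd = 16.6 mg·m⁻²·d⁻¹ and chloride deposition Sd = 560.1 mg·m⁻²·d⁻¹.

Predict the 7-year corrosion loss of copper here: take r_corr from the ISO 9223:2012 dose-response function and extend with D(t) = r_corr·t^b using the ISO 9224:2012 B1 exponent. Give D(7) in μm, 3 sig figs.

copper: f(T) = -0.080·(T−10) [T>10 °C] = -1.1840
  Pd branch = 0.0053·Pd^0.26·e^(0.059·RH+f) = 0.5382 μm/a
  Sd branch = 0.01025·Sd^0.27·e^(0.036·RH+0.049·T) = 4.218 μm/a
  sum: 0.5382 + 4.218 → r_corr = 4.756 μm/a
Power-law: D(7) = r_corr · 7^0.667
  D(7) = 4.756 × 7^0.667 = 4.756 × 3.662 = 17.41 μm

D(7) = 17.4 μm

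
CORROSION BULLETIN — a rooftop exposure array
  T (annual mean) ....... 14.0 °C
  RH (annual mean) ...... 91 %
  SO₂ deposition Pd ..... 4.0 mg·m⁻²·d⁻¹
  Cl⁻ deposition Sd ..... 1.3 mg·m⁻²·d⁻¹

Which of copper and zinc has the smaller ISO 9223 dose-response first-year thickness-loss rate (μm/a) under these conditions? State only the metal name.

zinc

copper: T>10 °C ⇒ hinge -0.080·(14.0−10) = -0.3200
  Pd branch = 0.0053·Pd^0.26·e^(0.059·RH+f) = 1.185 μm/a
  Sd branch = 0.01025·Sd^0.27·e^(0.036·RH+0.049·T) = 0.5783 μm/a
  sum: 1.185 + 0.5783 → r_corr = 1.763 μm/a
zinc: f(T) = -0.071·(T−10) [T>10 °C] = -0.2840
  SO₂ term: 0.0129·4.0^0.44·exp(0.046·91-0.2840) = 1.175
  Cl⁻ term: 0.0175·1.3^0.57·exp(0.008·91+0.085·14.0) = 0.1383
  r_corr = 1.175 + 0.1383 = 1.314 μm/a
Ordering by μm/a: copper (1.76) > zinc (1.31)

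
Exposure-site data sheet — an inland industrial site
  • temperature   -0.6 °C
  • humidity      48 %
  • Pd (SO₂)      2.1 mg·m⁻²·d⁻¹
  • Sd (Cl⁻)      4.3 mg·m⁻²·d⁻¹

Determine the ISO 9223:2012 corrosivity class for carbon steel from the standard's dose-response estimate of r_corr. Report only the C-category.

C2

carbon steel: f(T) = +0.150·(T−10) [T≤10 °C] = -1.5900
  Pd branch = 1.77·Pd^0.52·e^(0.02·RH+f) = 1.387 μm/a
  Cl⁻ term: 0.102·4.3^0.62·exp(0.033·48+0.04·-0.6) = 1.199
  sum: 1.387 + 1.199 → r_corr = 2.586 μm/a
ISO 9223 Table 2 (carbon steel): 1.3 < 2.59 ≤ 25 μm/a ⇒ C2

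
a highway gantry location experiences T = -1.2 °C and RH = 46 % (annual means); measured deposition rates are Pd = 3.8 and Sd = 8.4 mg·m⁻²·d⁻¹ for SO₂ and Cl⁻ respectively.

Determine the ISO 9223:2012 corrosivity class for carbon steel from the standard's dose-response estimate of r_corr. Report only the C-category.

C2

carbon steel: temperature factor f = +0.150·(-11.2) = -1.6800
  sulphur-dioxide contribution → 1.657 μm/a
  chloride contribution → 1.66 μm/a
  total first-year rate 3.317 μm/a
Category bounds: 1.3…25 μm/a bracket r_corr ⇒ C2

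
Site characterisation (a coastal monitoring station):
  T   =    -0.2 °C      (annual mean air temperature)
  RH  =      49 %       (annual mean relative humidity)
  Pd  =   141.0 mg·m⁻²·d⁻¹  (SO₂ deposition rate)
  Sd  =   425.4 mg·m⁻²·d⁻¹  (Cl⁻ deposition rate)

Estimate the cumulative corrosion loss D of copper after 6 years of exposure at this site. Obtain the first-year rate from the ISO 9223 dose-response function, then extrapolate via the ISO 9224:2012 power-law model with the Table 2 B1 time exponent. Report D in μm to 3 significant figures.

D(6) = 1.32 μm

copper: f(T) = +0.126·(T−10) [T≤10 °C] = -1.2852
  sulphur-dioxide contribution → 0.0956 μm/a
  chloride contribution → 0.3036 μm/a
  total first-year rate 0.3992 μm/a
Long-term exponent b (ISO 9224 Table 2, B1) = 0.667
  D(6) = 0.3992 × 6^0.667 = 0.3992 × 3.304 = 1.319 μm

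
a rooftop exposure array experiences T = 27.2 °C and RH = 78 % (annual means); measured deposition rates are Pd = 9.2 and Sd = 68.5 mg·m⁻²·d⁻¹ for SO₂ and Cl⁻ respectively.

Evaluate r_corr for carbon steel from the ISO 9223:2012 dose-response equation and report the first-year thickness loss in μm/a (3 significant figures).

carbon steel: T>10 °C ⇒ hinge -0.054·(27.2−10) = -0.9288
  SO₂ term: 1.77·9.2^0.52·exp(0.02·78-0.9288) = 10.55
  Cl⁻ term: 0.102·68.5^0.62·exp(0.033·78+0.04·27.2) = 54.59
  r_corr = 10.55 + 54.59 = 65.14 μm/a

r_corr = 65.1 μm/a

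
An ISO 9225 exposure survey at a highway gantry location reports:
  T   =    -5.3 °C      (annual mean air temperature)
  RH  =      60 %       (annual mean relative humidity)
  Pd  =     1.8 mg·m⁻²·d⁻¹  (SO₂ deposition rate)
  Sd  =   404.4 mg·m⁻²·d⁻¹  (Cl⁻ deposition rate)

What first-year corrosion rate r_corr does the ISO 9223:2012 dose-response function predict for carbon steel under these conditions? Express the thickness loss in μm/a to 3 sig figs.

carbon steel: T≤10 °C ⇒ hinge +0.150·(-5.3−10) = -2.2950
  sulphur-dioxide contribution → 0.8038 μm/a
  chloride contribution → 24.7 μm/a
  ⇒ r_corr(carbon steel) = 25.5 μm/a

r_corr = 25.5 μm/a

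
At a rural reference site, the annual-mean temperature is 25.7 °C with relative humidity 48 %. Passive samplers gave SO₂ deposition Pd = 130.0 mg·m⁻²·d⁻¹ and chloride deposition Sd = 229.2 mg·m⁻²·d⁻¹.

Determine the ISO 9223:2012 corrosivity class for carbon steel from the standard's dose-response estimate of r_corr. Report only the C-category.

C4

carbon steel: f(T) = -0.054·(T−10) [T>10 °C] = -0.8478
  SO₂ term: 1.77·130.0^0.52·exp(0.02·48-0.8478) = 24.89
  Cl⁻ term: 0.102·229.2^0.62·exp(0.033·48+0.04·25.7) = 40.39
  r_corr = 24.89 + 40.39 = 65.28 μm/a
ISO 9223 Table 2 (carbon steel): 50 < 65.3 ≤ 80 μm/a ⇒ C4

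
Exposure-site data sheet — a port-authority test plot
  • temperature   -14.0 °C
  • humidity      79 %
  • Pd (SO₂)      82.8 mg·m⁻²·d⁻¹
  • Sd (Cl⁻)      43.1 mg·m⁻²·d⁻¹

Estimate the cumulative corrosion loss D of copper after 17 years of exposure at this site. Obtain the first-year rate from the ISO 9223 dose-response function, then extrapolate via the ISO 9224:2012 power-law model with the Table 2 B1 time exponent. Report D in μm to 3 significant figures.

D(17) = 2.19 μm

copper: f(T) = +0.126·(T−10) [T≤10 °C] = -3.0240
  sulphur-dioxide contribution → 0.08588 μm/a
  chloride contribution → 0.245 μm/a
  total first-year rate 0.3309 μm/a
ISO 9224: D(t) = r_corr · t^b with b = 0.667 (copper, B1)
  D(17) = 0.3309 × 17^0.667 = 0.3309 × 6.618 = 2.19 μm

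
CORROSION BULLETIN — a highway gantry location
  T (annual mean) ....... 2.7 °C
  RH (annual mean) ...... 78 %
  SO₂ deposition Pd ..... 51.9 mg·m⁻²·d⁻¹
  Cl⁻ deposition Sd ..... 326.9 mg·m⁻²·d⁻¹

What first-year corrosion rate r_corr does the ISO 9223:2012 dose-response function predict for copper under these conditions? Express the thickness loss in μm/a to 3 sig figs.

copper: f(T) = +0.126·(T−10) [T≤10 °C] = -0.9198
  sulphur-dioxide contribution → 0.588 μm/a
  chloride contribution → 0.9259 μm/a
  ⇒ r_corr(copper) = 1.514 μm/a

r_corr = 1.51 μm/a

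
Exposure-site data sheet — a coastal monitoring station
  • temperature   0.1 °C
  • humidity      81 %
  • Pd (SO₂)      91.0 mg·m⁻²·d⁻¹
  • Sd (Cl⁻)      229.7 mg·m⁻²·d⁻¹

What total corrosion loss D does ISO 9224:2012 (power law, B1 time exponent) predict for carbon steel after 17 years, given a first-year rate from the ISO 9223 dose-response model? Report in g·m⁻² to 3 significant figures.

carbon steel: temperature factor f = +0.150·(-9.9) = -1.4850
  Pd branch = 1.77·Pd^0.52·e^(0.02·RH+f) = 21.15 μm/a
  Sd branch = 0.102·Sd^0.62·e^(0.033·RH+0.04·T) = 43.16 μm/a
  sum: 21.15 + 43.16 → r_corr = 64.31 μm/a
Power-law: D(17) = r_corr · 17^0.523
  D(17) = 64.31 × 17^0.523 = 64.31 × 4.401 = 283 μm
  Mass loss = 283 μm × 7.85 g/cm³ = 2222 g·m⁻²

D(17) = 2.22e+03 g·m⁻²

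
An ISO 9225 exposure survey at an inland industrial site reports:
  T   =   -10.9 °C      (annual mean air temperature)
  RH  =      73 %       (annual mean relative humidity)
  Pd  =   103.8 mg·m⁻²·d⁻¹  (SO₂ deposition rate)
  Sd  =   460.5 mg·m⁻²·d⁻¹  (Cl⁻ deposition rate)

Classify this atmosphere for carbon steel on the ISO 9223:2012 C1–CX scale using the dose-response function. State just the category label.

C3

carbon steel: T≤10 °C ⇒ hinge +0.150·(-10.9−10) = -3.1350
  SO₂ term: 1.77·103.8^0.52·exp(0.02·73-3.1350) = 3.706
  Cl⁻ term: 0.102·460.5^0.62·exp(0.033·73+0.04·-10.9) = 32.86
  sum: 3.706 + 32.86 → r_corr = 36.57 μm/a
36.6 μm/a falls in (25, 50] for carbon steel → category C3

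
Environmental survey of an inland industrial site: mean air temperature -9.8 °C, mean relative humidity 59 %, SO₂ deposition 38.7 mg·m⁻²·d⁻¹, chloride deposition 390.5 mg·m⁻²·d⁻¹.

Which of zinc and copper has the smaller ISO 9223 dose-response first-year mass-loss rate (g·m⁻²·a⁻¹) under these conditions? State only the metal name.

zinc: temperature factor f = +0.038·(-19.8) = -0.7524
  Pd branch = 0.0129·Pd^0.44·e^(0.046·RH+f) = 0.4582 μm/a
  Sd branch = 0.0175·Sd^0.57·e^(0.008·RH+0.085·T) = 0.366 μm/a
  sum: 0.4582 + 0.366 → r_corr = 0.8242 μm/a
  mass loss = 0.8242 μm/a × 7.14 g/cm³ = 5.885 g·m⁻²·a⁻¹
copper: f(T) = +0.126·(T−10) [T≤10 °C] = -2.4948
  SO₂ term: 0.0053·38.7^0.26·exp(0.059·59-2.4948) = 0.03676
  Cl⁻ term: 0.01025·390.5^0.27·exp(0.036·59+0.049·-9.8) = 0.2657
  sum: 0.03676 + 0.2657 → r_corr = 0.3024 μm/a
  mass loss = 0.3024 μm/a × 8.96 g/cm³ = 2.71 g·m⁻²·a⁻¹
Ordering by g·m⁻²·a⁻¹: zinc (5.89) > copper (2.71)

copper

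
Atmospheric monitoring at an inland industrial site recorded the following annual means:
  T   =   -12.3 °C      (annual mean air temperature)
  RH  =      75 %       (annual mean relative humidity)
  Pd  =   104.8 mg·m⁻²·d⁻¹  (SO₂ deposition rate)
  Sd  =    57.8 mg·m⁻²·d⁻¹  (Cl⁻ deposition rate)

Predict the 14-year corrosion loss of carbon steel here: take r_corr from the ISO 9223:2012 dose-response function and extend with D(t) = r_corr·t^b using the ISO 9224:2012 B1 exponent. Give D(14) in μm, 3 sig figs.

carbon steel: temperature factor f = +0.150·(-22.3) = -3.3450
  sulphur-dioxide contribution → 3.143 μm/a
  chloride contribution → 9.166 μm/a
  total first-year rate 12.31 μm/a
Power-law: D(14) = r_corr · 14^0.523
  D(14) = 12.31 × 14^0.523 = 12.31 × 3.976 = 48.94 μm

D(14) = 48.9 μm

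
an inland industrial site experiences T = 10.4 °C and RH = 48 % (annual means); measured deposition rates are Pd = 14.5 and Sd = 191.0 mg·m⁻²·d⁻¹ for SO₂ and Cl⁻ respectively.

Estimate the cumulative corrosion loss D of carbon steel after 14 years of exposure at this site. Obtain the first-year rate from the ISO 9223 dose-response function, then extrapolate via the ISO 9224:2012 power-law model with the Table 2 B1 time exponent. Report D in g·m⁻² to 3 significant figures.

carbon steel: T>10 °C ⇒ hinge -0.054·(10.4−10) = -0.0216
  Pd branch = 1.77·Pd^0.52·e^(0.02·RH+f) = 18.17 μm/a
  Sd branch = 0.102·Sd^0.62·e^(0.033·RH+0.04·T) = 19.56 μm/a
  r_corr = 18.17 + 19.56 = 37.74 μm/a
ISO 9224: D(t) = r_corr · t^b with b = 0.523 (carbon steel, B1)
  D(14) = 37.74 × 14^0.523 = 37.74 × 3.976 = 150 μm
  Mass loss = 150 μm × 7.85 g/cm³ = 1178 g·m⁻²

D(14) = 1.18e+03 g·m⁻²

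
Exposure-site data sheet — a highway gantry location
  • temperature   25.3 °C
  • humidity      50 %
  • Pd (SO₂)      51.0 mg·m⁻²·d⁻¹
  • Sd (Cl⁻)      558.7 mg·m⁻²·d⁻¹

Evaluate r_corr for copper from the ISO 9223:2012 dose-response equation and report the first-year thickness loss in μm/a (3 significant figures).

copper: temperature factor f = -0.080·(15.3) = -1.2240
  Pd branch = 0.0053·Pd^0.26·e^(0.059·RH+f) = 0.08276 μm/a
  Cl⁻ term: 0.01025·558.7^0.27·exp(0.036·50+0.049·25.3) = 1.182
  sum: 0.08276 + 1.182 → r_corr = 1.265 μm/a

r_corr = 1.26 μm/a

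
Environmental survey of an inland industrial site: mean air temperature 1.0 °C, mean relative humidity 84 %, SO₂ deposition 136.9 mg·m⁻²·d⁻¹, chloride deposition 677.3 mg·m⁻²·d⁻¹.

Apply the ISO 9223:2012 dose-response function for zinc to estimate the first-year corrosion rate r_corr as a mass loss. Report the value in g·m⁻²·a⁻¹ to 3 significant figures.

r_corr = 38.1 g·m⁻²·a⁻¹

zinc: T≤10 °C ⇒ hinge +0.038·(1.0−10) = -0.3420
  SO₂ term: 0.0129·136.9^0.44·exp(0.046·84-0.3420) = 3.804
  Cl⁻ term: 0.0175·677.3^0.57·exp(0.008·84+0.085·1.0) = 1.532
  r_corr = 3.804 + 1.532 = 5.336 μm/a
Convert to mass loss: 5.336 μm/a × 7.14 g/cm³ = 38.1 g·m⁻²·a⁻¹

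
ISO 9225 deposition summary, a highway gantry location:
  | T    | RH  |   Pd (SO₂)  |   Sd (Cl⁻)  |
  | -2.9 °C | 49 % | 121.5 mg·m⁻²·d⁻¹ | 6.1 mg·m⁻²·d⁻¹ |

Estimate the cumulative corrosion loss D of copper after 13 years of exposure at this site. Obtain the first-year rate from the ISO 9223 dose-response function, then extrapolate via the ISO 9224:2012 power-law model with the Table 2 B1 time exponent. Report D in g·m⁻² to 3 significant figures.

copper: f(T) = +0.126·(T−10) [T≤10 °C] = -1.6254
  SO₂ term: 0.0053·121.5^0.26·exp(0.059·49-1.6254) = 0.06545
  Cl⁻ term: 0.01025·6.1^0.27·exp(0.036·49+0.049·-2.9) = 0.08456
  sum: 0.06545 + 0.08456 → r_corr = 0.15 μm/a
Power-law: D(13) = r_corr · 13^0.667
  D(13) = 0.15 × 13^0.667 = 0.15 × 5.534 = 0.8301 μm
  Mass loss = 0.8301 μm × 8.96 g/cm³ = 7.437 g·m⁻²

D(13) = 7.44 g·m⁻²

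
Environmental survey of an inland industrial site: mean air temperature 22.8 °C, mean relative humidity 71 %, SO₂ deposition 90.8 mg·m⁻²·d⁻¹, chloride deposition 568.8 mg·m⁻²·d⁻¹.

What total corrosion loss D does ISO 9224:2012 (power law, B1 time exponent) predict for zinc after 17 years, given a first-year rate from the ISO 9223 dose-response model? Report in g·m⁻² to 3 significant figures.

zinc: temperature factor f = -0.071·(12.8) = -0.9088
  Pd branch = 0.0129·Pd^0.44·e^(0.046·RH+f) = 0.9905 μm/a
  Sd branch = 0.0175·Sd^0.57·e^(0.008·RH+0.085·T) = 7.975 μm/a
  sum: 0.9905 + 7.975 → r_corr = 8.965 μm/a
ISO 9224: D(t) = r_corr · t^b with b = 0.813 (zinc, B1)
  D(17) = 8.965 × 17^0.813 = 8.965 × 10.01 = 89.72 μm
  Mass loss = 89.72 μm × 7.14 g/cm³ = 640.6 g·m⁻²

D(17) = 641 g·m⁻²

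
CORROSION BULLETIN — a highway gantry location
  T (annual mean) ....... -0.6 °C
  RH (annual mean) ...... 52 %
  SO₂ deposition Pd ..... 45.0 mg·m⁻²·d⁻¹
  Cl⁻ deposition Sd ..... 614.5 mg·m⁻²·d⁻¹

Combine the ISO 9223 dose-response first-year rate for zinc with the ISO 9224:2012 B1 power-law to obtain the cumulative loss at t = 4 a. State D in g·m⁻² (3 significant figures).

D(4) = 32.7 g·m⁻²

zinc: temperature factor f = +0.038·(-10.6) = -0.4028
  Pd branch = 0.0129·Pd^0.44·e^(0.046·RH+f) = 0.5034 μm/a
  Sd branch = 0.0175·Sd^0.57·e^(0.008·RH+0.085·T) = 0.9795 μm/a
  sum: 0.5034 + 0.9795 → r_corr = 1.483 μm/a
Long-term exponent b (ISO 9224 Table 2, B1) = 0.813
  D(4) = 1.483 × 4^0.813 = 1.483 × 3.087 = 4.577 μm
  Mass loss = 4.577 μm × 7.14 g/cm³ = 32.68 g·m⁻²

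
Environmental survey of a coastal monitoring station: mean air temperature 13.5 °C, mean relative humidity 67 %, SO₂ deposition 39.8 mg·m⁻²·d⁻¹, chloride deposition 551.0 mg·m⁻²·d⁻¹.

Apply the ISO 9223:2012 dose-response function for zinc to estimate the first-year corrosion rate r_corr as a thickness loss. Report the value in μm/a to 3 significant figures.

r_corr = 4.55 μm/a

zinc: temperature factor f = -0.071·(3.5) = -0.2485
  SO₂ term: 0.0129·39.8^0.44·exp(0.046·67-0.2485) = 1.109
  Cl⁻ term: 0.0175·551.0^0.57·exp(0.008·67+0.085·13.5) = 3.441
  sum: 1.109 + 3.441 → r_corr = 4.55 μm/a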